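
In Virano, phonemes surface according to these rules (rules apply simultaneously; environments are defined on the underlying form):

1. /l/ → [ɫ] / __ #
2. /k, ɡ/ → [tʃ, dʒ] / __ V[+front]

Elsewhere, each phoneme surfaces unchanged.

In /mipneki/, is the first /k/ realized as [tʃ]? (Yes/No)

Yes

/k/ meets the environment for rule 2 (before a front vowel) → [tʃ].
The actual realization is [tʃ], which matches [tʃ].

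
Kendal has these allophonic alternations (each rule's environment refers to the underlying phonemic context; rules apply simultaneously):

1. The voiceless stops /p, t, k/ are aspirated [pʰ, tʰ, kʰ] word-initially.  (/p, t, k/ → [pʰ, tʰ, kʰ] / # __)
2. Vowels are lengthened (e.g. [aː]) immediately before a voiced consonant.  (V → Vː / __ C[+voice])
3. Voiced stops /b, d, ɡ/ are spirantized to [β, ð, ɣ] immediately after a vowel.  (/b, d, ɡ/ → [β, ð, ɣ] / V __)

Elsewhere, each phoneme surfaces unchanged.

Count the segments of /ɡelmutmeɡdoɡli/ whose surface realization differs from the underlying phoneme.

Segments that undergo a rule: /e/ → [eː] (rule 2); /e/ → [eː] (rule 2); /ɡ/ → [ɣ] (rule 3); /o/ → [oː] (rule 2); /ɡ/ → [ɣ] (rule 3).
All other segments surface unchanged.

5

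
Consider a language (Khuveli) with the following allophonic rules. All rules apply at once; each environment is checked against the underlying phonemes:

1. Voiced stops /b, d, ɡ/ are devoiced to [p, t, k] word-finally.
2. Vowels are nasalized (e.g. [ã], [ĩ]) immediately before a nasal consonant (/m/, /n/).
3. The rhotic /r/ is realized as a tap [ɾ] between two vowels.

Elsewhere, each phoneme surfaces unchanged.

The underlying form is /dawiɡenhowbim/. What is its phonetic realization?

[dawiɡẽnhowbĩm]

/d/ (word-initial) is in the target of rule 1 but the environment (word-finally) is not met → [d].
/a/ (between /d/ and /w/): rule 2 targets it, but not before a nasal consonant → unchanged [a].
/w/ (between /a/ and /i/) is unaffected → [w].
/i/ — between /w/ and /ɡ/; rule 2 does not apply here → [i].
/ɡ/ (between /i/ and /e/) is in the target of rule 1 but the environment (word-finally) is not met → [ɡ].
/e/ (between /ɡ/ and /n/): before a nasal consonant, so rule 2 applies → [ẽ].
/n/ stays [n].
/h/ stays [h].
/o/ (between /h/ and /w/) fails the environment for rule 2, so it stays [o].
/w/ stays [w].
/b/ (between /w/ and /i/) fails the environment for rule 1, so it stays [b].
/i/ meets the environment for rule 2 (before a nasal consonant) → [ĩ].
/m/ (word-final): no rule targets it → [m].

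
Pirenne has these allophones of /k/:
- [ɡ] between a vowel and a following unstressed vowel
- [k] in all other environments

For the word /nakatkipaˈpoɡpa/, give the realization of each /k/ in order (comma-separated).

Occurrence 1 (position 3): between a vowel and a following unstressed vowel → [ɡ].
Occurrence 2 (position 6): no conditioning environment matches → elsewhere allophone [k].

[ɡ], [k]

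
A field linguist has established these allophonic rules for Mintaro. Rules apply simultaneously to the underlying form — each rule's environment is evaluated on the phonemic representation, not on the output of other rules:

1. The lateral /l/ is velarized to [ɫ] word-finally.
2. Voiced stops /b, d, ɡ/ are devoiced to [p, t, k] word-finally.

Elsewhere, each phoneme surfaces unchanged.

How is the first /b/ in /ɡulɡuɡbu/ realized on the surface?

[b]

/b/ (between /ɡ/ and /u/) fails the environment for rule 2, so it stays [b].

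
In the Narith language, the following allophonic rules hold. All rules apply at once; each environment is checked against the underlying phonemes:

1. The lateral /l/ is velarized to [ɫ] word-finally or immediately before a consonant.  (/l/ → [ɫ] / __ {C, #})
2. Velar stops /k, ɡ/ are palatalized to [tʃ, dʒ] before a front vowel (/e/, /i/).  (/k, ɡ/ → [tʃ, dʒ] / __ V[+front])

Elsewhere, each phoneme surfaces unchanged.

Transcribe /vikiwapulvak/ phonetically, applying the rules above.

/v/ (word-initial): no rule targets it → [v].
/i/ (between /v/ and /k/) is unaffected → [i].
/k/ meets the environment for rule 2 (before a front vowel) → [tʃ].
/i/ (between /k/ and /w/): no rule targets it → [i].
/w/ stays [w].
/a/ (between /w/ and /p/): no rule targets it → [a].
/p/ (between /a/ and /u/) is unaffected → [p].
/u/ stays [u].
/l/ (between /u/ and /v/) occurs word-finally or immediately before a consonant → [ɫ] by rule 1.
/v/ (between /l/ and /a/): no rule targets it → [v].
/a/ (between /v/ and /k/): no rule targets it → [a].
/k/ (word-final) is in the target of rule 2 but the environment (before a front vowel) is not met → [k].

[vitʃiwapuɫvak]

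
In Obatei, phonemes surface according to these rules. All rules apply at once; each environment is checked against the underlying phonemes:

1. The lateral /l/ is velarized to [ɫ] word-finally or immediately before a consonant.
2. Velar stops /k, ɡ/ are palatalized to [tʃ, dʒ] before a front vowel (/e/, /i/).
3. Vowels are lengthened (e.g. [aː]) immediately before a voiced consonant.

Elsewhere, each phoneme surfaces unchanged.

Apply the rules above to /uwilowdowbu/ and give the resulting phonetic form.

Rule 3 applies to /u/ (word-initial: before a voiced consonant) → [uː].
Rule 3 applies to /i/ (between /w/ and /l/: before a voiced consonant) → [iː].
/l/ (between /i/ and /o/) fails the environment for rule 1, so it stays [l].
Rule 3 applies to /o/ (between /l/ and /w/: before a voiced consonant) → [oː].
Rule 3 applies to /o/ (between /d/ and /w/: before a voiced consonant) → [oː].
/u/ (word-final): rule 3 targets it, but not before a voiced consonant → unchanged [u].

[uːwiːloːwdoːwbu]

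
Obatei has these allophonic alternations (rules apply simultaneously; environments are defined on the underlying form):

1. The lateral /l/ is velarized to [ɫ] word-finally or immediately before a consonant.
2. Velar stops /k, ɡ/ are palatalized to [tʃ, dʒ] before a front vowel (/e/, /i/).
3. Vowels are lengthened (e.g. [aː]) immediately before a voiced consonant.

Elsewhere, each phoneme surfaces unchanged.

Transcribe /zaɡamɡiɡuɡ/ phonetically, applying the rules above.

[zaːɡaːmdʒiːɡuːɡ]

/a/ — between /z/ and /ɡ/, before a voiced consonant — surfaces as [aː] (rule 3).
/ɡ/ (between /a/ and /a/): rule 2 targets it, but not before a front vowel → unchanged [ɡ].
/a/ (between /ɡ/ and /m/) occurs before a voiced consonant → [aː] by rule 3.
/ɡ/ meets the environment for rule 2 (before a front vowel) → [dʒ].
/i/ — between /ɡ/ and /ɡ/, before a voiced consonant — surfaces as [iː] (rule 3).
/ɡ/ (between /i/ and /u/) fails the environment for rule 2, so it stays [ɡ].
Rule 3 applies to /u/ (between /ɡ/ and /ɡ/: before a voiced consonant) → [uː].
/ɡ/ (word-final): rule 2 targets it, but not before a front vowel → unchanged [ɡ].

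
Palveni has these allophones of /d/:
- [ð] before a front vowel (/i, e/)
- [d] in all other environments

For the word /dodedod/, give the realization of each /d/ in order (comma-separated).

Occurrence 1 (position 1): no conditioning environment matches → elsewhere allophone [d].
Occurrence 2 (position 3): before a front vowel (/i, e/) → [ð].
Occurrence 3 (position 5): no conditioning environment matches → elsewhere allophone [d].
Occurrence 4 (position 7): no conditioning environment matches → elsewhere allophone [d].

[d], [ð], [d], [d]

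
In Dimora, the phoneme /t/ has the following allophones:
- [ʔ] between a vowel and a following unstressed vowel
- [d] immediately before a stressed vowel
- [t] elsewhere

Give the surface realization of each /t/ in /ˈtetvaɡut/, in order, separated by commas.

Occurrence 1 (position 1): immediately before a stressed vowel → [d].
Occurrence 2 (position 3): no conditioning environment matches → elsewhere allophone [t].
Occurrence 3 (position 8): no conditioning environment matches → elsewhere allophone [t].

[d], [t], [t]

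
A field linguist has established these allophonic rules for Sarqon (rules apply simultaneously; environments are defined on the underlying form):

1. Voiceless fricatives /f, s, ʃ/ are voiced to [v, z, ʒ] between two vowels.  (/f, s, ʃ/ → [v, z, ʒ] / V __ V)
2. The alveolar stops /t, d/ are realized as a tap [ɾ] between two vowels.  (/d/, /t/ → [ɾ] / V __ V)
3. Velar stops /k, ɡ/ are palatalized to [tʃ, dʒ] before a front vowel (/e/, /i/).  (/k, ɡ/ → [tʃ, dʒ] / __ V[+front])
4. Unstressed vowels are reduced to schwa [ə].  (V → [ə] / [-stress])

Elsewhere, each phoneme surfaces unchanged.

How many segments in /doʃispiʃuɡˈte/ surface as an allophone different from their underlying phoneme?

6

Segments that undergo a rule: /o/ → [ə] (rule 4); /ʃ/ → [ʒ] (rule 1); /i/ → [ə] (rule 4); /i/ → [ə] (rule 4); /ʃ/ → [ʒ] (rule 1); /u/ → [ə] (rule 4).
All other segments surface unchanged.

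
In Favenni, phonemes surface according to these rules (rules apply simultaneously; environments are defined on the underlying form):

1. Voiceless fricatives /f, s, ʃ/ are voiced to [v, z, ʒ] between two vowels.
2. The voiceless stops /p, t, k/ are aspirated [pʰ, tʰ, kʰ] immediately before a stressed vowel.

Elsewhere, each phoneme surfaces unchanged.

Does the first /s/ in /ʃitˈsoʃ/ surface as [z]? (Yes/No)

No

/s/ (between /t/ and /o/) fails the environment for rule 1, so it stays [s].
The actual realization is [s], not [z].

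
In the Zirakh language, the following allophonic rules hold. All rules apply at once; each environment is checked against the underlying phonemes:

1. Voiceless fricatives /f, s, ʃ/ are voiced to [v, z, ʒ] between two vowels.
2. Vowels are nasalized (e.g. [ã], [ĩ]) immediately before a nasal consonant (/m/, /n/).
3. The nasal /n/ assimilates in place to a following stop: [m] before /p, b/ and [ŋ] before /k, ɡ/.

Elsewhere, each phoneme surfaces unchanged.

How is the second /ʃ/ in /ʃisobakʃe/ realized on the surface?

[ʃ]

/ʃ/ (between /k/ and /e/) is in the target of rule 1 but the environment (between two vowels) is not met → [ʃ].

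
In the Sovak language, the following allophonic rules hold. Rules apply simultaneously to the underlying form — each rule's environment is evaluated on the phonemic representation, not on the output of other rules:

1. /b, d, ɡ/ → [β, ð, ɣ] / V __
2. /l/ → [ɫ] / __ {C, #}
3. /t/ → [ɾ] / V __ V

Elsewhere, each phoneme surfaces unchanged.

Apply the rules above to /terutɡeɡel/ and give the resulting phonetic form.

[terutɡeɣeɫ]

/t/ (word-initial): rule 3 targets it, but not between two vowels → unchanged [t].
/t/ (between /u/ and /ɡ/) fails the environment for rule 3, so it stays [t].
/ɡ/ (between /t/ and /e/) fails the environment for rule 1, so it stays [ɡ].
/ɡ/ — between /e/ and /e/, immediately after a vowel — surfaces as [ɣ] (rule 1).
/l/ — word-final, word-finally or immediately before a consonant — surfaces as [ɫ] (rule 2).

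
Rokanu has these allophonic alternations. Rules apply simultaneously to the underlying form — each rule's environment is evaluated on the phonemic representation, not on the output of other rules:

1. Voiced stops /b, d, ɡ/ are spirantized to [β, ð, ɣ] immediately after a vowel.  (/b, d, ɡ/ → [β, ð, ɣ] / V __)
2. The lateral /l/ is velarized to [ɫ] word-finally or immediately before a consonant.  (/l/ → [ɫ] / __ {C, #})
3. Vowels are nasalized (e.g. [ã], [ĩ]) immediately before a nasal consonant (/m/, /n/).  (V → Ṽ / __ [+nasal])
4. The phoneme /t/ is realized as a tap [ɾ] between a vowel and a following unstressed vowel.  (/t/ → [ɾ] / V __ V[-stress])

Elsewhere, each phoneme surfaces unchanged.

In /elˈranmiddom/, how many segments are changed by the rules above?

Segments that undergo a rule: /l/ → [ɫ] (rule 2); /a/ → [ã] (rule 3); /d/ → [ð] (rule 1); /o/ → [õ] (rule 3).
All other segments surface unchanged.

4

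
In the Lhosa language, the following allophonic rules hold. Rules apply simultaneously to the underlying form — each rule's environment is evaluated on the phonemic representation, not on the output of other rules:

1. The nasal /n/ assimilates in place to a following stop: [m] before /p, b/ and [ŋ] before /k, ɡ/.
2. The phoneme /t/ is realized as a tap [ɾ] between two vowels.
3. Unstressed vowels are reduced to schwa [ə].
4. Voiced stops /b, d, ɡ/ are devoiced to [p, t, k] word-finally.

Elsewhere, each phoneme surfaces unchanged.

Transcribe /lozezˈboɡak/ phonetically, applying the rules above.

/l/ — not in any rule's target class → [l].
/o/ (between /l/ and /z/) occurs in an unstressed syllable → [ə] by rule 3.
/z/ (between /o/ and /e/) is unaffected → [z].
/e/ (between /z/ and /z/): in an unstressed syllable, so rule 3 applies → [ə].
/z/ stays [z].
/b/ (between /z/ and /o/): rule 4 targets it, but not word-finally → unchanged [b].
/o/ — between /b/ and /ɡ/; rule 3 does not apply here → [o].
/ɡ/ (between /o/ and /a/): rule 4 targets it, but not word-finally → unchanged [ɡ].
/a/ (between /ɡ/ and /k/) occurs in an unstressed syllable → [ə] by rule 3.
/k/ (word-final): no rule targets it → [k].

[ləzəzˈboɡək]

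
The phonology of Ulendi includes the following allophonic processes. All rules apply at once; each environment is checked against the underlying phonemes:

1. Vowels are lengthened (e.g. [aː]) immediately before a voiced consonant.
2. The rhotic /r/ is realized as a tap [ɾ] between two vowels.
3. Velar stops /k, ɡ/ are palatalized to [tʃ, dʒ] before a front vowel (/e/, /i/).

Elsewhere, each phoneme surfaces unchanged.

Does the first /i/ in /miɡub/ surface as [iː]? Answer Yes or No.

Yes

Rule 1 applies to /i/ (between /m/ and /ɡ/: before a voiced consonant) → [iː].
The actual realization is [iː], which matches [iː].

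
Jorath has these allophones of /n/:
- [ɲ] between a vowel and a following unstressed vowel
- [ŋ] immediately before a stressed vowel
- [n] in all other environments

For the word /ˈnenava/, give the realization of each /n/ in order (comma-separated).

Occurrence 1 (position 1): immediately before a stressed vowel → [ŋ].
Occurrence 2 (position 3): between a vowel and a following unstressed vowel → [ɲ].

[ŋ], [ɲ]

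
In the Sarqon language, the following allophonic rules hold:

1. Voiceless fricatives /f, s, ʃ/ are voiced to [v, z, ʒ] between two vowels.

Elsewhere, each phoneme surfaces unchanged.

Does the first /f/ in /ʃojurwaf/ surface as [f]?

/f/ — word-final; rule 1 does not apply here → [f].
The actual realization is [f], which matches [f].

Yes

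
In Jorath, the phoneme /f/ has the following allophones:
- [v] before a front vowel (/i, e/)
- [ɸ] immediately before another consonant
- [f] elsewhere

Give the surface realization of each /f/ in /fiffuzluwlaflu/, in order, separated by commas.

Occurrence 1 (position 1): before a front vowel (/i, e/) → [v].
Occurrence 2 (position 3): immediately before another consonant → [ɸ].
Occurrence 3 (position 4): no conditioning environment matches → elsewhere allophone [f].
Occurrence 4 (position 12): immediately before another consonant → [ɸ].

[v], [ɸ], [f], [ɸ]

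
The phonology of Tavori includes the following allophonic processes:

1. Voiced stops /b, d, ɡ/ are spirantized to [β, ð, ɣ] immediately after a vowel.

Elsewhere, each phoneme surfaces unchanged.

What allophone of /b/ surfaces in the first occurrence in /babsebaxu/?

[b]

/b/ (word-initial) is in the target of rule 1 but the environment (immediately after a vowel) is not met → [b].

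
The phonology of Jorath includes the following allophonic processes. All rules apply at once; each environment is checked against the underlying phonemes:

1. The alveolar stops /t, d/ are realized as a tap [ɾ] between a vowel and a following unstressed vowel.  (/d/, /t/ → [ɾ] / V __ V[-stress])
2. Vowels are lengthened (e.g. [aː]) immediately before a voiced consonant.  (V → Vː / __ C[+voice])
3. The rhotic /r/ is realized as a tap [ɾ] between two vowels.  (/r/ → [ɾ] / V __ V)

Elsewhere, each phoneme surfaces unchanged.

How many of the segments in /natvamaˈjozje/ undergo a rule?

Segments that undergo a rule: /a/ → [aː] (rule 2); /a/ → [aː] (rule 2); /o/ → [oː] (rule 2).
All other segments surface unchanged.

3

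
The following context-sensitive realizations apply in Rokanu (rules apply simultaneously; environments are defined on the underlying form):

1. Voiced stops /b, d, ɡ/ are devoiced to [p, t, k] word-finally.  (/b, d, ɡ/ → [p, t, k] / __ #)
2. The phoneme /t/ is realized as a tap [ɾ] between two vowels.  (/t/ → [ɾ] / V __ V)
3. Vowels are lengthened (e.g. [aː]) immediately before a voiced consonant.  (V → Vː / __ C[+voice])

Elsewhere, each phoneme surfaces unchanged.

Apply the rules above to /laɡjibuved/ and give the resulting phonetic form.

[laːɡjiːbuːveːt]

/l/ (word-initial) is unaffected → [l].
/a/ — between /l/ and /ɡ/, before a voiced consonant — surfaces as [aː] (rule 3).
/ɡ/ (between /a/ and /j/): rule 1 targets it, but not word-finally → unchanged [ɡ].
/j/ (between /ɡ/ and /i/) is unaffected → [j].
/i/ (between /j/ and /b/) occurs before a voiced consonant → [iː] by rule 3.
/b/ (between /i/ and /u/) fails the environment for rule 1, so it stays [b].
/u/ (between /b/ and /v/) occurs before a voiced consonant → [uː] by rule 3.
/v/ stays [v].
/e/ (between /v/ and /d/) occurs before a voiced consonant → [eː] by rule 3.
/d/ — word-final, word-finally — surfaces as [t] (rule 1).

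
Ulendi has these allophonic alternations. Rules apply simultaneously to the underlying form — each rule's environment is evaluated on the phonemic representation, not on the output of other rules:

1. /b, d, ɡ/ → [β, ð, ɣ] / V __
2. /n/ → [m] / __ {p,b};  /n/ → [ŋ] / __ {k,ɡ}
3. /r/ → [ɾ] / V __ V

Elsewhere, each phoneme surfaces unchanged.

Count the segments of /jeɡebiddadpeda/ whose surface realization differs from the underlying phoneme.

Segments that undergo a rule: /ɡ/ → [ɣ] (rule 1); /b/ → [β] (rule 1); /d/ → [ð] (rule 1); /d/ → [ð] (rule 1); /d/ → [ð] (rule 1).
All other segments surface unchanged.

5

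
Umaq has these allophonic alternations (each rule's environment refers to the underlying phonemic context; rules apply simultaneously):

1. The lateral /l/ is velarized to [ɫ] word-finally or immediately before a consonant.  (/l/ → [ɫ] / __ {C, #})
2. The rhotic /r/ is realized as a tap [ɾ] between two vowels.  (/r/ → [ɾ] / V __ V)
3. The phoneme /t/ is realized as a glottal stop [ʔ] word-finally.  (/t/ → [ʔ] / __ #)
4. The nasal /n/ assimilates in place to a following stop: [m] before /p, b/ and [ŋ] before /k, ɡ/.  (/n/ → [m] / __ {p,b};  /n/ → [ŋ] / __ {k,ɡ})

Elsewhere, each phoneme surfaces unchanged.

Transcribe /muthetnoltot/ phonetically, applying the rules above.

/m/ — not in any rule's target class → [m].
/u/ — not in any rule's target class → [u].
/t/ (between /u/ and /h/) fails the environment for rule 3, so it stays [t].
/h/ stays [h].
/e/ stays [e].
/t/ (between /e/ and /n/) is in the target of rule 3 but the environment (word-finally) is not met → [t].
/n/ — between /t/ and /o/; rule 4 does not apply here → [n].
/o/ stays [o].
/l/ (between /o/ and /t/) occurs word-finally or immediately before a consonant → [ɫ] by rule 1.
/t/ (between /l/ and /o/) fails the environment for rule 3, so it stays [t].
/o/ — not in any rule's target class → [o].
/t/ — word-final, word-finally — surfaces as [ʔ] (rule 3).

[muthetnoɫtoʔ]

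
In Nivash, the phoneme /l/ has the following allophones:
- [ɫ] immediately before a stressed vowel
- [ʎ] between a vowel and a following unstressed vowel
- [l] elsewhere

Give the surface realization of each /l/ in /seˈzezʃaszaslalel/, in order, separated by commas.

Occurrence 1 (position 12): no conditioning environment matches → elsewhere allophone [l].
Occurrence 2 (position 14): between a vowel and a following unstressed vowel → [ʎ].
Occurrence 3 (position 16): no conditioning environment matches → elsewhere allophone [l].

[l], [ʎ], [l]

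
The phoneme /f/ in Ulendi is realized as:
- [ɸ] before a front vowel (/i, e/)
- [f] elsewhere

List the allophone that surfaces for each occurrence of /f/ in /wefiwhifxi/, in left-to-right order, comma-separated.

Occurrence 1 (position 3): before a front vowel (/i, e/) → [ɸ].
Occurrence 2 (position 8): no conditioning environment matches → elsewhere allophone [f].

[ɸ], [f]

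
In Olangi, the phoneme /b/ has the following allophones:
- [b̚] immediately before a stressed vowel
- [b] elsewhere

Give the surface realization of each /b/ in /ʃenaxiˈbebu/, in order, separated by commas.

Occurrence 1 (position 7): immediately before a stressed vowel → [b̚].
Occurrence 2 (position 9): no conditioning environment matches → elsewhere allophone [b].

[b̚], [b]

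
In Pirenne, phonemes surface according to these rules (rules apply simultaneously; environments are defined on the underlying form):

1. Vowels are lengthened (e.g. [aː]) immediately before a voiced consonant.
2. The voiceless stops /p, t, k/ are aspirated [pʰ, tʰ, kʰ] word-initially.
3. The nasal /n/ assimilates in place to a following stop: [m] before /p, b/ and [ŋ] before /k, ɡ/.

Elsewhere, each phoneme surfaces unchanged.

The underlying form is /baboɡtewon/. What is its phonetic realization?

/b/ (word-initial): no rule targets it → [b].
Rule 1 applies to /a/ (between /b/ and /b/: before a voiced consonant) → [aː].
/b/ — not in any rule's target class → [b].
/o/ (between /b/ and /ɡ/): before a voiced consonant, so rule 1 applies → [oː].
/ɡ/ (between /o/ and /t/) is unaffected → [ɡ].
/t/ (between /ɡ/ and /e/): rule 2 targets it, but not word-initially → unchanged [t].
/e/ (between /t/ and /w/) occurs before a voiced consonant → [eː] by rule 1.
/w/ stays [w].
/o/ meets the environment for rule 1 (before a voiced consonant) → [oː].
/n/ (word-final): rule 3 targets it, but not before a labial or velar stop → unchanged [n].

[baːboːɡteːwoːn]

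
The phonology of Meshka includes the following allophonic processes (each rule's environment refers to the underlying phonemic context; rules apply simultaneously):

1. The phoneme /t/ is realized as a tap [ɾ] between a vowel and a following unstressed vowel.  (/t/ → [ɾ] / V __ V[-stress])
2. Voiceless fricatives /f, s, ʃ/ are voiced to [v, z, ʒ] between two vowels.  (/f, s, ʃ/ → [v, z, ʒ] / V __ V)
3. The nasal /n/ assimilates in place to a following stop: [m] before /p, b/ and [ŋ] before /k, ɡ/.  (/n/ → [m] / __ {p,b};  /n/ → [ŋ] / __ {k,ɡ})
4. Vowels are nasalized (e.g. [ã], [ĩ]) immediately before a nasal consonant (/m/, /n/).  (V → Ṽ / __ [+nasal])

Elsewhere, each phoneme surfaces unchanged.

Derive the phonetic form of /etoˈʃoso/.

/e/ (word-initial) is in the target of rule 4 but the environment (before a nasal consonant) is not met → [e].
/t/ — between /e/ and /o/, between a vowel and a following unstressed vowel — surfaces as [ɾ] (rule 1).
/o/ (between /t/ and /ʃ/): rule 4 targets it, but not before a nasal consonant → unchanged [o].
/ʃ/ meets the environment for rule 2 (between two vowels) → [ʒ].
/o/ (between /ʃ/ and /s/): rule 4 targets it, but not before a nasal consonant → unchanged [o].
Rule 2 applies to /s/ (between /o/ and /o/: between two vowels) → [z].
/o/ (word-final): rule 4 targets it, but not before a nasal consonant → unchanged [o].

[eɾoˈʒozo]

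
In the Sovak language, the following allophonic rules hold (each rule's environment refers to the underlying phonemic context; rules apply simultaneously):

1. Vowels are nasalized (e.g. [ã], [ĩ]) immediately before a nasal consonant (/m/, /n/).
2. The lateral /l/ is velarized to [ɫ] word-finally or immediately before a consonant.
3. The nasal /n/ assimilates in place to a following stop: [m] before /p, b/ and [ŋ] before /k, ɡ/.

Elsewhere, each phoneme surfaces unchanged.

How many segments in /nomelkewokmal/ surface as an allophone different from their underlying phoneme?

3

Segments that undergo a rule: /o/ → [õ] (rule 1); /l/ → [ɫ] (rule 2); /l/ → [ɫ] (rule 2).
All other segments surface unchanged.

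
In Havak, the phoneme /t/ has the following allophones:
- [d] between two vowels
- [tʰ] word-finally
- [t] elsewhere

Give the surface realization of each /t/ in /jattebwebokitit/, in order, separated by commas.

Occurrence 1 (position 3): no conditioning environment matches → elsewhere allophone [t].
Occurrence 2 (position 4): no conditioning environment matches → elsewhere allophone [t].
Occurrence 3 (position 13): between two vowels → [d].
Occurrence 4 (position 15): word-finally → [tʰ].

[t], [t], [d], [tʰ]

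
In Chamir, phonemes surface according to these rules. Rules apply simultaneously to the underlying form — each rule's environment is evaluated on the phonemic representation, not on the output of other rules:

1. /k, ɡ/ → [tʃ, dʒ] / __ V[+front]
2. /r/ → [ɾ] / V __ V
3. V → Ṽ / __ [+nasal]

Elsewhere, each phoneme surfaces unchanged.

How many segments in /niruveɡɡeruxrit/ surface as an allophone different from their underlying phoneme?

Segments that undergo a rule: /r/ → [ɾ] (rule 2); /ɡ/ → [dʒ] (rule 1); /r/ → [ɾ] (rule 2).
All other segments surface unchanged.

3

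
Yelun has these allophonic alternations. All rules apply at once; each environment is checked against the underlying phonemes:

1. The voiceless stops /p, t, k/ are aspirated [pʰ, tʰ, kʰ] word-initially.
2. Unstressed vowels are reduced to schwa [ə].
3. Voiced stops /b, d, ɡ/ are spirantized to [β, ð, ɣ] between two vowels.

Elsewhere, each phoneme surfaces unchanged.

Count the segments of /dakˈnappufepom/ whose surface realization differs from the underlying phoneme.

Segments that undergo a rule: /a/ → [ə] (rule 2); /u/ → [ə] (rule 2); /e/ → [ə] (rule 2); /o/ → [ə] (rule 2).
All other segments surface unchanged.

4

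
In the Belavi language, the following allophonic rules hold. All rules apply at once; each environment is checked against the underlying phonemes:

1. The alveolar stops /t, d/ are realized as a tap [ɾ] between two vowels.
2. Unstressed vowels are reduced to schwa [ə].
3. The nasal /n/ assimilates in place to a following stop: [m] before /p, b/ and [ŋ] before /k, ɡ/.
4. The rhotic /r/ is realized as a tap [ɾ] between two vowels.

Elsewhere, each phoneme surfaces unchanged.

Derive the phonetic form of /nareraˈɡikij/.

/n/ (word-initial) is in the target of rule 3 but the environment (before a labial or velar stop) is not met → [n].
/a/ (between /n/ and /r/) occurs in an unstressed syllable → [ə] by rule 2.
Rule 4 applies to /r/ (between /a/ and /e/: between two vowels) → [ɾ].
/e/ — between /r/ and /r/, in an unstressed syllable — surfaces as [ə] (rule 2).
/r/ meets the environment for rule 4 (between two vowels) → [ɾ].
/a/ — between /r/ and /ɡ/, in an unstressed syllable — surfaces as [ə] (rule 2).
/ɡ/ (between /a/ and /i/): no rule targets it → [ɡ].
/i/ (between /ɡ/ and /k/) fails the environment for rule 2, so it stays [i].
/k/ (between /i/ and /i/): no rule targets it → [k].
/i/ (between /k/ and /j/) occurs in an unstressed syllable → [ə] by rule 2.
/j/ (word-final): no rule targets it → [j].

[nəɾəɾəˈɡikəj]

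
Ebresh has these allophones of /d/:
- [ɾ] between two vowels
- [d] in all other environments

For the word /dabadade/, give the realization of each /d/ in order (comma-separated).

Occurrence 1 (position 1): no conditioning environment matches → elsewhere allophone [d].
Occurrence 2 (position 5): between two vowels → [ɾ].
Occurrence 3 (position 7): between two vowels → [ɾ].

[d], [ɾ], [ɾ]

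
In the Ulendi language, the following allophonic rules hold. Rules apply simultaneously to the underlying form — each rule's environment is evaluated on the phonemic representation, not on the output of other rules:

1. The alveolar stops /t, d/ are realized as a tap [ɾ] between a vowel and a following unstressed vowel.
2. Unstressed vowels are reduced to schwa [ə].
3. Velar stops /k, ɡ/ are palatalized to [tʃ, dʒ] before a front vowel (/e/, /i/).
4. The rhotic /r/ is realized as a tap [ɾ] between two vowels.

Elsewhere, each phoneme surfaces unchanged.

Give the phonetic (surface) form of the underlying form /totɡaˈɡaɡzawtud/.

[tətɡəˈɡaɡzəwtəd]

/t/ (word-initial): rule 1 targets it, but not between a vowel and a following unstressed vowel → unchanged [t].
/o/ — between /t/ and /t/, in an unstressed syllable — surfaces as [ə] (rule 2).
/t/ (between /o/ and /ɡ/): rule 1 targets it, but not between a vowel and a following unstressed vowel → unchanged [t].
/ɡ/ (between /t/ and /a/): rule 3 targets it, but not before a front vowel → unchanged [ɡ].
/a/ (between /ɡ/ and /ɡ/) occurs in an unstressed syllable → [ə] by rule 2.
/ɡ/ (between /a/ and /a/) is in the target of rule 3 but the environment (before a front vowel) is not met → [ɡ].
/a/ (between /ɡ/ and /ɡ/) fails the environment for rule 2, so it stays [a].
/ɡ/ (between /a/ and /z/) fails the environment for rule 3, so it stays [ɡ].
/z/ (between /ɡ/ and /a/) is unaffected → [z].
/a/ (between /z/ and /w/): in an unstressed syllable, so rule 2 applies → [ə].
/w/ (between /a/ and /t/): no rule targets it → [w].
/t/ (between /w/ and /u/) fails the environment for rule 1, so it stays [t].
/u/ meets the environment for rule 2 (in an unstressed syllable) → [ə].
/d/ (word-final) is in the target of rule 1 but the environment (between a vowel and a following unstressed vowel) is not met → [d].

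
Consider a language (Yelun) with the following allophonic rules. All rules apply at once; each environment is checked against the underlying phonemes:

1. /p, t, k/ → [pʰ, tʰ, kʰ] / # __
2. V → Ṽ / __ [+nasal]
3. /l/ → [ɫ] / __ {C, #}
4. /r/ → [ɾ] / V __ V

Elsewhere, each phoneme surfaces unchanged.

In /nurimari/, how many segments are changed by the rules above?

Segments that undergo a rule: /r/ → [ɾ] (rule 4); /i/ → [ĩ] (rule 2); /r/ → [ɾ] (rule 4).
All other segments surface unchanged.

3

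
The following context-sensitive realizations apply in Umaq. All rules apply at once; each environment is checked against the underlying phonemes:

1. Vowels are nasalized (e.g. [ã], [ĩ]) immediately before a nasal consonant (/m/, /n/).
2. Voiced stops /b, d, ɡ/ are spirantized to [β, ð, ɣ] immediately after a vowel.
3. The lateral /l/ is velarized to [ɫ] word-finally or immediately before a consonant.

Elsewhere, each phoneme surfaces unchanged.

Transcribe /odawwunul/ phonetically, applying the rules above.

/o/ (word-initial): rule 1 targets it, but not before a nasal consonant → unchanged [o].
/d/ (between /o/ and /a/) occurs immediately after a vowel → [ð] by rule 2.
/a/ (between /d/ and /w/) fails the environment for rule 1, so it stays [a].
/w/ (between /a/ and /w/): no rule targets it → [w].
/w/ — not in any rule's target class → [w].
/u/ — between /w/ and /n/, before a nasal consonant — surfaces as [ũ] (rule 1).
/n/ — not in any rule's target class → [n].
/u/ (between /n/ and /l/): rule 1 targets it, but not before a nasal consonant → unchanged [u].
/l/ (word-final): word-finally or immediately before a consonant, so rule 3 applies → [ɫ].

[oðawwũnuɫ]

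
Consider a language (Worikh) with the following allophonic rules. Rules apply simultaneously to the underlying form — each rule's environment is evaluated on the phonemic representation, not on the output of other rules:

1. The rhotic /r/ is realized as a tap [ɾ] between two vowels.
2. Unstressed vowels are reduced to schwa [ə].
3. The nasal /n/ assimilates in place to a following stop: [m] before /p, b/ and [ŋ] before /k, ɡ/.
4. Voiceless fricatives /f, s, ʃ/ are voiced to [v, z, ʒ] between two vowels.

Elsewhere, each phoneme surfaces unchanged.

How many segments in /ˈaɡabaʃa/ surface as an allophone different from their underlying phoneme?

4

Segments that undergo a rule: /a/ → [ə] (rule 2); /a/ → [ə] (rule 2); /ʃ/ → [ʒ] (rule 4); /a/ → [ə] (rule 2).
All other segments surface unchanged.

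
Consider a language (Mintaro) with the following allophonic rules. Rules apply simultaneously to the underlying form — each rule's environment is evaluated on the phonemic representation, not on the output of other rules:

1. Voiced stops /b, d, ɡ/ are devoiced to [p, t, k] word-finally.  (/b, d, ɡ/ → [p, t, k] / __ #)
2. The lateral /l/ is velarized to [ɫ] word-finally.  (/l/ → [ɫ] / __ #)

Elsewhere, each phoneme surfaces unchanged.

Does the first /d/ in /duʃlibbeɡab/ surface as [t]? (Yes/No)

No

/d/ (word-initial) fails the environment for rule 1, so it stays [d].
The actual realization is [d], not [t].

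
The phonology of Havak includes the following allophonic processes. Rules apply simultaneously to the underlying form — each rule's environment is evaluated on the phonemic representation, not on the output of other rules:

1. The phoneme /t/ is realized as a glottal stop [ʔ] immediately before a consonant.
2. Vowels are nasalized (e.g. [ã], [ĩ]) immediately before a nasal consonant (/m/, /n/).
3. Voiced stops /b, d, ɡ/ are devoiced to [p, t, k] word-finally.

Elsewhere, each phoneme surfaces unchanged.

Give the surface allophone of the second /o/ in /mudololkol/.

[o]

/o/ — between /l/ and /l/; rule 2 does not apply here → [o].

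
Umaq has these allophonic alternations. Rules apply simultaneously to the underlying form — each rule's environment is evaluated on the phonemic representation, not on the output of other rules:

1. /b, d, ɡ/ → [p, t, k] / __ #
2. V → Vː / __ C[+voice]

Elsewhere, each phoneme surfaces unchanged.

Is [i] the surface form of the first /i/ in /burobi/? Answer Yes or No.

/i/ — word-final; rule 2 does not apply here → [i].
The actual realization is [i], which matches [i].

Yes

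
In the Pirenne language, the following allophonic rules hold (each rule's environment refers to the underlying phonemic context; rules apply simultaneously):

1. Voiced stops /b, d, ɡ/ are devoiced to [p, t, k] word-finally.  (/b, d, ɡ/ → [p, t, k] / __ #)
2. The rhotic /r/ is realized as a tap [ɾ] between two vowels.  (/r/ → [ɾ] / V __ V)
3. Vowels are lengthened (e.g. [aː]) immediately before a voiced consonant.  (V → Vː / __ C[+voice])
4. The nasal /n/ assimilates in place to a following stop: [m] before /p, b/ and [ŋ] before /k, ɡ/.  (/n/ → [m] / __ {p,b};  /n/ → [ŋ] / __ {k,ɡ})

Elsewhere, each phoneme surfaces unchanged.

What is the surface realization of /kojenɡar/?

/o/ — between /k/ and /j/, before a voiced consonant — surfaces as [oː] (rule 3).
/e/ (between /j/ and /n/): before a voiced consonant, so rule 3 applies → [eː].
/n/ — between /e/ and /ɡ/, before a labial or velar stop — surfaces as [ŋ] (rule 4).
/ɡ/ (between /n/ and /a/) fails the environment for rule 1, so it stays [ɡ].
/a/ (between /ɡ/ and /r/): before a voiced consonant, so rule 3 applies → [aː].
/r/ (word-final) fails the environment for rule 2, so it stays [r].

[koːjeːŋɡaːr]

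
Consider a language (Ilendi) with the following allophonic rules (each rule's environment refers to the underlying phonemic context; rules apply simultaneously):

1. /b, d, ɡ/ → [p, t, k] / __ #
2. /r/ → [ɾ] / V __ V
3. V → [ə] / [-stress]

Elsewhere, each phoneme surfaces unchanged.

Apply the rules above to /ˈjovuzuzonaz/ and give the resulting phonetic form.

/o/ (between /j/ and /v/) fails the environment for rule 3, so it stays [o].
/u/ meets the environment for rule 3 (in an unstressed syllable) → [ə].
/u/ (between /z/ and /z/): in an unstressed syllable, so rule 3 applies → [ə].
/o/ — between /z/ and /n/, in an unstressed syllable — surfaces as [ə] (rule 3).
/a/ (between /n/ and /z/): in an unstressed syllable, so rule 3 applies → [ə].

[ˈjovəzəzənəz]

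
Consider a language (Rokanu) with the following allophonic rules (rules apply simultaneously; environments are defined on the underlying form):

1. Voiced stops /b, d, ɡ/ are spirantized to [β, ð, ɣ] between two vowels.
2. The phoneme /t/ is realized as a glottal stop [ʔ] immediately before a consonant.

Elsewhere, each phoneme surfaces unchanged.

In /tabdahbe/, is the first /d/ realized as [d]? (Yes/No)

Yes

/d/ (between /b/ and /a/): rule 1 targets it, but not between two vowels → unchanged [d].
The actual realization is [d], which matches [d].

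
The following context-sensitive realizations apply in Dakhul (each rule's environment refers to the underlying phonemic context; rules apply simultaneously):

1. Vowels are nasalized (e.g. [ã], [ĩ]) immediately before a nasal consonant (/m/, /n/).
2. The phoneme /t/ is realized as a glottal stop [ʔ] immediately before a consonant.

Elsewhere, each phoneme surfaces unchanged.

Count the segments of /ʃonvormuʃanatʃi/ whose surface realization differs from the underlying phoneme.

3

Segments that undergo a rule: /o/ → [õ] (rule 1); /a/ → [ã] (rule 1); /t/ → [ʔ] (rule 2).
All other segments surface unchanged.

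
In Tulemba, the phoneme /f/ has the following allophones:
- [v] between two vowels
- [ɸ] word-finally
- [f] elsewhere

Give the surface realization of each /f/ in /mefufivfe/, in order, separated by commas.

Occurrence 1 (position 3): between two vowels → [v].
Occurrence 2 (position 5): between two vowels → [v].
Occurrence 3 (position 8): no conditioning environment matches → elsewhere allophone [f].

[v], [v], [f]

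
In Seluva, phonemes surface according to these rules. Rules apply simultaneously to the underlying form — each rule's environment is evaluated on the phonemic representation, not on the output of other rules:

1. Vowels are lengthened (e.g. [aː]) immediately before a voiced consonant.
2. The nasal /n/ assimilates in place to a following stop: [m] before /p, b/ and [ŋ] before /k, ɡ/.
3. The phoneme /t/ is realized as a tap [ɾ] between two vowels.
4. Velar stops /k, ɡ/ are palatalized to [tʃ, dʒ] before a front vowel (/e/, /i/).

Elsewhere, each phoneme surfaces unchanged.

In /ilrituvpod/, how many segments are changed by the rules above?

4

Segments that undergo a rule: /i/ → [iː] (rule 1); /t/ → [ɾ] (rule 3); /u/ → [uː] (rule 1); /o/ → [oː] (rule 1).
All other segments surface unchanged.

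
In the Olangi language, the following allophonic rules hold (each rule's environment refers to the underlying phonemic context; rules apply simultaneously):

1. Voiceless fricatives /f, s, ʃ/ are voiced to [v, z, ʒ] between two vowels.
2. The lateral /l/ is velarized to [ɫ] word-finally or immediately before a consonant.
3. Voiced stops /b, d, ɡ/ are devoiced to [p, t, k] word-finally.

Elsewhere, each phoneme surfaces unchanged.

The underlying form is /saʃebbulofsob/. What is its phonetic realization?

[saʒebbulofsop]

/s/ (word-initial) is in the target of rule 1 but the environment (between two vowels) is not met → [s].
/ʃ/ (between /a/ and /e/) occurs between two vowels → [ʒ] by rule 1.
/b/ (between /e/ and /b/): rule 3 targets it, but not word-finally → unchanged [b].
/b/ (between /b/ and /u/) fails the environment for rule 3, so it stays [b].
/l/ — between /u/ and /o/; rule 2 does not apply here → [l].
/f/ — between /o/ and /s/; rule 1 does not apply here → [f].
/s/ (between /f/ and /o/): rule 1 targets it, but not between two vowels → unchanged [s].
Rule 3 applies to /b/ (word-final: word-finally) → [p].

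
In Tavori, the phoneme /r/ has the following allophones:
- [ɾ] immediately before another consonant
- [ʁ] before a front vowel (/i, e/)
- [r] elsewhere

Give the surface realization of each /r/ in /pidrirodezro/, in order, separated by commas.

Occurrence 1 (position 4): before a front vowel (/i, e/) → [ʁ].
Occurrence 2 (position 6): no conditioning environment matches → elsewhere allophone [r].
Occurrence 3 (position 11): no conditioning environment matches → elsewhere allophone [r].

[ʁ], [r], [r]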